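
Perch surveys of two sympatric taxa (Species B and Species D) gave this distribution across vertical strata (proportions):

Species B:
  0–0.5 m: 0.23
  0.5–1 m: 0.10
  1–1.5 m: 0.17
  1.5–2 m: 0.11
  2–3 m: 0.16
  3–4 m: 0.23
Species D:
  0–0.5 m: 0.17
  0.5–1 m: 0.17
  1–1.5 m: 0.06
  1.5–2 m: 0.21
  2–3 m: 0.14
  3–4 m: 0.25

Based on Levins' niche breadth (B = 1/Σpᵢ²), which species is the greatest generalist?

Species B

Σp_Bᵢ² = 0.23² + 0.10² + 0.17² + 0.11² + 0.16² + 0.23² = 0.0529 + 0.0100 + 0.0289 + 0.0121 + 0.0256 + 0.0529 = 0.1824
B_B = 1 / 0.1824 = 5.4825
Σp_Dᵢ² = 0.17² + 0.17² + 0.06² + 0.21² + 0.14² + 0.25² = 0.0289 + 0.0289 + 0.0036 + 0.0441 + 0.0196 + 0.0625 = 0.1876
B_D = 1 / 0.1876 = 5.3305
Highest B → broadest niche (most generalist): Species B (B = 5.48).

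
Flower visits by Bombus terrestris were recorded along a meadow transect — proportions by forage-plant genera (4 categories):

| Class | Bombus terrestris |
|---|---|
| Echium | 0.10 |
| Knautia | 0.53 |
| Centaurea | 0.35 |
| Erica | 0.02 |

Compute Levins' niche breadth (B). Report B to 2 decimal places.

Σpᵢ² = 0.10² + 0.53² + 0.35² + 0.02² = 0.0100 + 0.2809 + 0.1225 + 0.0004 = 0.4138
B = 1 / 0.4138 = 2.4166

2.42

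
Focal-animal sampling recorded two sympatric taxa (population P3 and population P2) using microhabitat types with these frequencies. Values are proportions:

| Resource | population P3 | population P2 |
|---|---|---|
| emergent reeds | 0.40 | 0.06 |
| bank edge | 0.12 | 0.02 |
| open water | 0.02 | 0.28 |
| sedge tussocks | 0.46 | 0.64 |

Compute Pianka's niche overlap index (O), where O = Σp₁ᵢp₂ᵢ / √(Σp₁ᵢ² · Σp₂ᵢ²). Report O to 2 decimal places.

Σ p₁ᵢp₂ᵢ = 0.0240 + 0.0024 + 0.0056 + 0.2944 = 0.3264
Σp_1ᵢ² = 0.40² + 0.12² + 0.02² + 0.46² = 0.1600 + 0.0144 + 0.0004 + 0.2116 = 0.3864
Σp_2ᵢ² = 0.06² + 0.02² + 0.28² + 0.64² = 0.0036 + 0.0004 + 0.0784 + 0.4096 = 0.4920
O = 0.3264 / √(0.3864 × 0.4920) = 0.3264 / 0.43601 = 0.7486

0.75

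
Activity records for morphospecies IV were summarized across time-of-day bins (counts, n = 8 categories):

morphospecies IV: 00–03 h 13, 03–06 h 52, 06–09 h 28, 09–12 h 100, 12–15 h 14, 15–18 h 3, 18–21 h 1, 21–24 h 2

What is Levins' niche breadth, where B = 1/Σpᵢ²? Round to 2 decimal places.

Proportions for morphospecies IV (n=213): 13/213=0.0610, 52/213=0.2441, 28/213=0.1315, 100/213=0.4695, 14/213=0.0657, 3/213=0.0141, 1/213=0.0047, 2/213=0.0094
Σpᵢ² = 0.0610² + 0.2441² + 0.1315² + 0.4695² + 0.0657² + 0.0141² + 0.0047² + 0.0094² = 0.003721 + 0.059585 + 0.017292 + 0.220430 + 0.004316 + 0.000199 + 0.000022 + 0.000088 = 0.305653
B = 1 / 0.305653 = 3.2717

3.27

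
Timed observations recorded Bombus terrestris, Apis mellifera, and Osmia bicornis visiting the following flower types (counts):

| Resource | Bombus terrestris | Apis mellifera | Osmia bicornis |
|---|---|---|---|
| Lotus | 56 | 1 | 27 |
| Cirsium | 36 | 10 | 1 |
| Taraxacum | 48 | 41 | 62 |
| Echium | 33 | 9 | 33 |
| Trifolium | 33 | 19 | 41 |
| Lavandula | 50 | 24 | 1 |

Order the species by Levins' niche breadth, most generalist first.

Bombus terrestris > Apis mellifera > Osmia bicornis

Proportions for Bombus terrestris (n=256): 56/256=0.2188, 36/256=0.1406, 48/256=0.1875, 33/256=0.1289, 33/256=0.1289, 50/256=0.1953
Proportions for Apis mellifera (n=104): 1/104=0.0096, 10/104=0.0962, 41/104=0.3942, 9/104=0.0865, 19/104=0.1827, 24/104=0.2308
Proportions for Osmia bicornis (n=165): 27/165=0.1636, 1/165=0.0061, 62/165=0.3758, 33/165=0.2000, 41/165=0.2485, 1/165=0.0061
Σp_terrᵢ² = 0.2188² + 0.1406² + 0.1875² + 0.1289² + 0.1289² + 0.1953² = 0.047873 + 0.019768 + 0.035156 + 0.016615 + 0.016615 + 0.038142 = 0.174169
B_terr = 1 / 0.174169 = 5.7415
Σp_mellᵢ² = 0.0096² + 0.0962² + 0.3942² + 0.0865² + 0.1827² + 0.2308² = 0.000092 + 0.009254 + 0.155394 + 0.007482 + 0.033379 + 0.053269 = 0.258870
B_mell = 1 / 0.258870 = 3.8629
Σp_bicoᵢ² = 0.1636² + 0.0061² + 0.3758² + 0.2000² + 0.2485² + 0.0061² = 0.026765 + 0.000037 + 0.141226 + 0.040000 + 0.061752 + 0.000037 = 0.269817
B_bico = 1 / 0.269817 = 3.7062
Ranking by B (broadest → narrowest): Bombus terrestris (5.74) > Apis mellifera (3.86) > Osmia bicornis (3.71)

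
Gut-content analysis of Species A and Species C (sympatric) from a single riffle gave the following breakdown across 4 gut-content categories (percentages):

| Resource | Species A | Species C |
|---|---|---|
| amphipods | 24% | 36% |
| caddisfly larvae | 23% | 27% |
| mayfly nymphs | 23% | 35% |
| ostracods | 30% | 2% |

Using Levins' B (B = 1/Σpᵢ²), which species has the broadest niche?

Convert percentages to proportions (divide by 100).
Σp_Aᵢ² = 0.24² + 0.23² + 0.23² + 0.30² = 0.0576 + 0.0529 + 0.0529 + 0.0900 = 0.2534
B_A = 1 / 0.2534 = 3.9463
Σp_Cᵢ² = 0.36² + 0.27² + 0.35² + 0.02² = 0.1296 + 0.0729 + 0.1225 + 0.0004 = 0.3254
B_C = 1 / 0.3254 = 3.0731
Highest B → broadest niche (most generalist): Species A (B = 3.95).

Species A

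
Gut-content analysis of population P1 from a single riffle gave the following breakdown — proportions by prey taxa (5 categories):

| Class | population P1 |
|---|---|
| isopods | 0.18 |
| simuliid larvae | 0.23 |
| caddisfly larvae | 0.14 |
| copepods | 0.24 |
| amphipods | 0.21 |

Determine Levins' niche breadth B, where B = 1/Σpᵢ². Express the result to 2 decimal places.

4.84

Σpᵢ² = 0.18² + 0.23² + 0.14² + 0.24² + 0.21² = 0.0324 + 0.0529 + 0.0196 + 0.0576 + 0.0441 = 0.2066
B = 1 / 0.2066 = 4.8403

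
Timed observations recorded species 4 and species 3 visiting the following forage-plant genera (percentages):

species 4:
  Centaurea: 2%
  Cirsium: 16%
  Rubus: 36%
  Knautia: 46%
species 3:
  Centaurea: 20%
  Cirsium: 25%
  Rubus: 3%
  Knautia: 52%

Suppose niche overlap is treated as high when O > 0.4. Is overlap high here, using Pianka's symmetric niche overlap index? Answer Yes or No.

Yes

Convert percentages to proportions (divide by 100).
Σ p₁ᵢp₂ᵢ = 0.0040 + 0.0400 + 0.0108 + 0.2392 = 0.2940
Σp_1ᵢ² = 0.02² + 0.16² + 0.36² + 0.46² = 0.0004 + 0.0256 + 0.1296 + 0.2116 = 0.3672
Σp_2ᵢ² = 0.20² + 0.25² + 0.03² + 0.52² = 0.0400 + 0.0625 + 0.0009 + 0.2704 = 0.3738
O = 0.2940 / √(0.3672 × 0.3738) = 0.2940 / 0.37049 = 0.7935
O = 0.7935 > 0.4 → Yes.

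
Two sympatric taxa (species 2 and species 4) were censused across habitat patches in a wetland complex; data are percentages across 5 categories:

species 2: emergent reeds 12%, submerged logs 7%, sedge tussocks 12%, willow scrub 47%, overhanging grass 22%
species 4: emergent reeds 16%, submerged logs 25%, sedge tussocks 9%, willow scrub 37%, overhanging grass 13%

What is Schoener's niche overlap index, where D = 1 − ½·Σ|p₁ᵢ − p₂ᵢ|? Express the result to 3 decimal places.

Convert percentages to proportions (divide by 100).
Σ|p₁ᵢ − p₂ᵢ| = 0.04 + 0.18 + 0.03 + 0.10 + 0.09 = 0.44
D = 1 − ½ × 0.44 = 1 − 0.220 = 0.78000

0.780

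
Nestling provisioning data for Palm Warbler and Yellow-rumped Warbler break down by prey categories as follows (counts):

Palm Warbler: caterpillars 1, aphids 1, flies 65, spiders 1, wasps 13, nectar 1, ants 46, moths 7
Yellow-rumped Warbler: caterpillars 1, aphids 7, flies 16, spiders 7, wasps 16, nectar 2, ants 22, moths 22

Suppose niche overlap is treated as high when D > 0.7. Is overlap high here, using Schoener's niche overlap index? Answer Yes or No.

Proportions for Palm Warbler (n=135): 1/135=0.0074, 1/135=0.0074, 65/135=0.4815, 1/135=0.0074, 13/135=0.0963, 1/135=0.0074, 46/135=0.3407, 7/135=0.0519
Proportions for Yellow-rumped Warbler (n=93): 1/93=0.0108, 7/93=0.0753, 16/93=0.1720, 7/93=0.0753, 16/93=0.1720, 2/93=0.0215, 22/93=0.2366, 22/93=0.2366
Σ|p₁ᵢ − p₂ᵢ| = 0.0034 + 0.0679 + 0.3095 + 0.0679 + 0.0757 + 0.0141 + 0.1041 + 0.1847 = 0.8273
D = 1 − ½ × 0.8273 = 1 − 0.41365 = 0.58635
D = 0.58635 < 0.7 → No.

No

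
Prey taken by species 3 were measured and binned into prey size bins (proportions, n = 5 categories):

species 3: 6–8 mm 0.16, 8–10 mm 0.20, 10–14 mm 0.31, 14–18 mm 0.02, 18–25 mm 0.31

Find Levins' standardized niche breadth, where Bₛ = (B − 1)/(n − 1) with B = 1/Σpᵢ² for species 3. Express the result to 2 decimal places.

Σpᵢ² = 0.16² + 0.20² + 0.31² + 0.02² + 0.31² = 0.0256 + 0.0400 + 0.0961 + 0.0004 + 0.0961 = 0.2582
B = 1 / 0.2582 = 3.8730
Bₛ = (B − 1)/(n − 1) = (3.8730 − 1)/(5 − 1) = 2.8730/4 = 0.7183

0.72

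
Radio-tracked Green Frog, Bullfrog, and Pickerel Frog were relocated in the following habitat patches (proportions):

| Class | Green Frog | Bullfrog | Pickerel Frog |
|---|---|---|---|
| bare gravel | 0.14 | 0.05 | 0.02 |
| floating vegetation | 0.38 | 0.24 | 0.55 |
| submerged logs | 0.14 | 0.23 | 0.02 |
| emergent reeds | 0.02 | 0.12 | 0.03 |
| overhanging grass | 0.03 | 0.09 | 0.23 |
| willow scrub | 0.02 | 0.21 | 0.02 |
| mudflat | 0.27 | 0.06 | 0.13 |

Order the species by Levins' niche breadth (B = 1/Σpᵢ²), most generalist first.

Σp_Greeᵢ² = 0.14² + 0.38² + 0.14² + 0.02² + 0.03² + 0.02² + 0.27² = 0.0196 + 0.1444 + 0.0196 + 0.0004 + 0.0009 + 0.0004 + 0.0729 = 0.2582
B_Gree = 1 / 0.2582 = 3.8730
Σp_Bullᵢ² = 0.05² + 0.24² + 0.23² + 0.12² + 0.09² + 0.21² + 0.06² = 0.0025 + 0.0576 + 0.0529 + 0.0144 + 0.0081 + 0.0441 + 0.0036 = 0.1832
B_Bull = 1 / 0.1832 = 5.4585
Σp_Pickᵢ² = 0.02² + 0.55² + 0.02² + 0.03² + 0.23² + 0.02² + 0.13² = 0.0004 + 0.3025 + 0.0004 + 0.0009 + 0.0529 + 0.0004 + 0.0169 = 0.3744
B_Pick = 1 / 0.3744 = 2.6709
Ranking by B (broadest → narrowest): Bullfrog (5.46) > Green Frog (3.87) > Pickerel Frog (2.67)

Bullfrog > Green Frog > Pickerel Frog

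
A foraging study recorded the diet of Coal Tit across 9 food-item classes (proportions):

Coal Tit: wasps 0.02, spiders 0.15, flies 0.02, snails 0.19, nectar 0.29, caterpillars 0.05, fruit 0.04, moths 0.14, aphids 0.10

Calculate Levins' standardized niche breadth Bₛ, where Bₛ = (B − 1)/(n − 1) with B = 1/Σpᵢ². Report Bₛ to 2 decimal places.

0.58

Σpᵢ² = 0.02² + 0.15² + 0.02² + 0.19² + 0.29² + 0.05² + 0.04² + 0.14² + 0.10² = 0.0004 + 0.0225 + 0.0004 + 0.0361 + 0.0841 + 0.0025 + 0.0016 + 0.0196 + 0.0100 = 0.1772
B = 1 / 0.1772 = 5.6433
Bₛ = (B − 1)/(n − 1) = (5.6433 − 1)/(9 − 1) = 4.6433/8 = 0.5804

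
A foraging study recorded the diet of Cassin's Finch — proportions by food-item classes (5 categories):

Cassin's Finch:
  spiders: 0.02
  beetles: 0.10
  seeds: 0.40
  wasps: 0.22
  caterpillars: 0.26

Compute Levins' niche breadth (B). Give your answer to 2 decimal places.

Σpᵢ² = 0.02² + 0.10² + 0.40² + 0.22² + 0.26² = 0.0004 + 0.0100 + 0.1600 + 0.0484 + 0.0676 = 0.2864
B = 1 / 0.2864 = 3.4916

3.49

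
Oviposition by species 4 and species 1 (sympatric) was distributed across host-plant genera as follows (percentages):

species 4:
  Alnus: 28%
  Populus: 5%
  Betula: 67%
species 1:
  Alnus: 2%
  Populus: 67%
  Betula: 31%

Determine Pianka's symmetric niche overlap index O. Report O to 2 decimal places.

0.46

Convert percentages to proportions (divide by 100).
Σ p₁ᵢp₂ᵢ = 0.0056 + 0.0335 + 0.2077 = 0.2468
Σp_1ᵢ² = 0.28² + 0.05² + 0.67² = 0.0784 + 0.0025 + 0.4489 = 0.5298
Σp_2ᵢ² = 0.02² + 0.67² + 0.31² = 0.0004 + 0.4489 + 0.0961 = 0.5454
O = 0.2468 / √(0.5298 × 0.5454) = 0.2468 / 0.53754 = 0.4591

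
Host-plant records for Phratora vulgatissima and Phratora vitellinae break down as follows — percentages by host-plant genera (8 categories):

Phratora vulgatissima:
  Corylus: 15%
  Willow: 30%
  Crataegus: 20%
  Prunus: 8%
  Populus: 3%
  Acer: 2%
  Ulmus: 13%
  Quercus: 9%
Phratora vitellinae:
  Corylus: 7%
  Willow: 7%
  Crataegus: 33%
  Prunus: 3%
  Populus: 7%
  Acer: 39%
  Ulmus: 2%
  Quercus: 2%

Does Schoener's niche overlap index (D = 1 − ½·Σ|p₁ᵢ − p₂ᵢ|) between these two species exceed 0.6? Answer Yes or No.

Convert percentages to proportions (divide by 100).
Σ|p₁ᵢ − p₂ᵢ| = 0.08 + 0.23 + 0.13 + 0.05 + 0.04 + 0.37 + 0.11 + 0.07 = 1.08
D = 1 − ½ × 1.08 = 1 − 0.540 = 0.4600
D = 0.4600 < 0.6 → No.

No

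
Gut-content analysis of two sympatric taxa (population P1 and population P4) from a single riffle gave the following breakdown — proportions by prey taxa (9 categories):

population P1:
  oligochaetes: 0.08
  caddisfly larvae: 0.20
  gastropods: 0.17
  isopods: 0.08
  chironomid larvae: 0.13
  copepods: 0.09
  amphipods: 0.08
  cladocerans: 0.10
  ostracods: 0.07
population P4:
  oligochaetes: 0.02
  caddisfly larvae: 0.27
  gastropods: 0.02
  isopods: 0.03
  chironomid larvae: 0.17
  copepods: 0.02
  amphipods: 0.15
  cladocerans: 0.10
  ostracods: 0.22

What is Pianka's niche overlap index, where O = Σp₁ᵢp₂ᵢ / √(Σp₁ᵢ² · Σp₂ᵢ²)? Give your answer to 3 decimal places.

Σ p₁ᵢp₂ᵢ = 0.0016 + 0.0540 + 0.0034 + 0.0024 + 0.0221 + 0.0018 + 0.0120 + 0.0100 + 0.0154 = 0.1227
Σp_1ᵢ² = 0.08² + 0.20² + 0.17² + 0.08² + 0.13² + 0.09² + 0.08² + 0.10² + 0.07² = 0.0064 + 0.0400 + 0.0289 + 0.0064 + 0.0169 + 0.0081 + 0.0064 + 0.0100 + 0.0049 = 0.1280
Σp_2ᵢ² = 0.02² + 0.27² + 0.02² + 0.03² + 0.17² + 0.02² + 0.15² + 0.10² + 0.22² = 0.0004 + 0.0729 + 0.0004 + 0.0009 + 0.0289 + 0.0004 + 0.0225 + 0.0100 + 0.0484 = 0.1848
O = 0.1227 / √(0.1280 × 0.1848) = 0.1227 / 0.153800 = 0.79779

0.798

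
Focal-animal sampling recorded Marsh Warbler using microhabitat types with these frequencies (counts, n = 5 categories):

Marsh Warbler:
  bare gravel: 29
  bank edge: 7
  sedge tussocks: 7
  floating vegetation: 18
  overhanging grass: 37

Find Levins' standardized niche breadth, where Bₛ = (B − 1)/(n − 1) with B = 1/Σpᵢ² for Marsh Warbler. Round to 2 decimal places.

Proportions for Marsh Warbler (n=98): 29/98=0.2959, 7/98=0.0714, 7/98=0.0714, 18/98=0.1837, 37/98=0.3776
Σpᵢ² = 0.2959² + 0.0714² + 0.0714² + 0.1837² + 0.3776² = 0.087557 + 0.005098 + 0.005098 + 0.033746 + 0.142582 = 0.274081
B = 1 / 0.274081 = 3.6486
Bₛ = (B − 1)/(n − 1) = (3.6486 − 1)/(5 − 1) = 2.6486/4 = 0.6622

0.66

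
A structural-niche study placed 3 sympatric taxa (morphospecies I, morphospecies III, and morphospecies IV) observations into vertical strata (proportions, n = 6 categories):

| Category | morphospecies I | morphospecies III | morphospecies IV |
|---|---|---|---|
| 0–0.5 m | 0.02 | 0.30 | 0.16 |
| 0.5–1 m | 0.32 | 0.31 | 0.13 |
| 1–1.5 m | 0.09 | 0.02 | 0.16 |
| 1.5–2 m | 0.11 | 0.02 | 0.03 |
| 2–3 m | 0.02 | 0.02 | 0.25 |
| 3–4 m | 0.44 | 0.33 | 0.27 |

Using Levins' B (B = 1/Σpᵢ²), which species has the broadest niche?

Σp_Iᵢ² = 0.02² + 0.32² + 0.09² + 0.11² + 0.02² + 0.44² = 0.0004 + 0.1024 + 0.0081 + 0.0121 + 0.0004 + 0.1936 = 0.3170
B_I = 1 / 0.3170 = 3.1546
Σp_IIIᵢ² = 0.30² + 0.31² + 0.02² + 0.02² + 0.02² + 0.33² = 0.0900 + 0.0961 + 0.0004 + 0.0004 + 0.0004 + 0.1089 = 0.2962
B_III = 1 / 0.2962 = 3.3761
Σp_IVᵢ² = 0.16² + 0.13² + 0.16² + 0.03² + 0.25² + 0.27² = 0.0256 + 0.0169 + 0.0256 + 0.0009 + 0.0625 + 0.0729 = 0.2044
B_IV = 1 / 0.2044 = 4.8924
Highest B → broadest niche (most generalist): morphospecies IV (B = 4.89).

morphospecies IV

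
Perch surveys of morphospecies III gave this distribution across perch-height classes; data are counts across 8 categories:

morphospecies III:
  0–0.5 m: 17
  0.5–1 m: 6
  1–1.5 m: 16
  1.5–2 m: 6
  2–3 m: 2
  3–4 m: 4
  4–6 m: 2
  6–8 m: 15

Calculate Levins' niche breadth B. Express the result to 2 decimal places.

5.34

Proportions for morphospecies III (n=68): 17/68=0.2500, 6/68=0.0882, 16/68=0.2353, 6/68=0.0882, 2/68=0.0294, 4/68=0.0588, 2/68=0.0294, 15/68=0.2206
Σpᵢ² = 0.2500² + 0.0882² + 0.2353² + 0.0882² + 0.0294² + 0.0588² + 0.0294² + 0.2206² = 0.062500 + 0.007779 + 0.055366 + 0.007779 + 0.000864 + 0.003457 + 0.000864 + 0.048664 = 0.187273
B = 1 / 0.187273 = 5.3398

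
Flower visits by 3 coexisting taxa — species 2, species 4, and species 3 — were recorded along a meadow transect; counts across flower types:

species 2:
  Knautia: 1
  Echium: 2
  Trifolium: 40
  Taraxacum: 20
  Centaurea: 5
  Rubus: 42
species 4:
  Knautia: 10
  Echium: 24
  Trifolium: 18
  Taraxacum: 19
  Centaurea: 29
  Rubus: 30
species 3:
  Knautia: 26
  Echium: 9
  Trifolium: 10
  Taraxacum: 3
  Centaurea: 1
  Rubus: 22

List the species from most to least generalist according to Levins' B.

species 4 > species 3 > species 2

Proportions for species 2 (n=110): 1/110=0.0091, 2/110=0.0182, 40/110=0.3636, 20/110=0.1818, 5/110=0.0455, 42/110=0.3818
Proportions for species 4 (n=130): 10/130=0.0769, 24/130=0.1846, 18/130=0.1385, 19/130=0.1462, 29/130=0.2231, 30/130=0.2308
Proportions for species 3 (n=71): 26/71=0.3662, 9/71=0.1268, 10/71=0.1408, 3/71=0.0423, 1/71=0.0141, 22/71=0.3099
Σp_2ᵢ² = 0.0091² + 0.0182² + 0.3636² + 0.1818² + 0.0455² + 0.3818² = 0.000083 + 0.000331 + 0.132205 + 0.033051 + 0.002070 + 0.145771 = 0.313511
B_2 = 1 / 0.313511 = 3.1897
Σp_4ᵢ² = 0.0769² + 0.1846² + 0.1385² + 0.1462² + 0.2231² + 0.2308² = 0.005914 + 0.034077 + 0.019182 + 0.021374 + 0.049774 + 0.053269 = 0.183590
B_4 = 1 / 0.183590 = 5.4469
Σp_3ᵢ² = 0.3662² + 0.1268² + 0.1408² + 0.0423² + 0.0141² + 0.3099² = 0.134102 + 0.016078 + 0.019825 + 0.001789 + 0.000199 + 0.096038 = 0.268031
B_3 = 1 / 0.268031 = 3.7309
Ranking by B (broadest → narrowest): species 4 (5.45) > species 3 (3.73) > species 2 (3.19)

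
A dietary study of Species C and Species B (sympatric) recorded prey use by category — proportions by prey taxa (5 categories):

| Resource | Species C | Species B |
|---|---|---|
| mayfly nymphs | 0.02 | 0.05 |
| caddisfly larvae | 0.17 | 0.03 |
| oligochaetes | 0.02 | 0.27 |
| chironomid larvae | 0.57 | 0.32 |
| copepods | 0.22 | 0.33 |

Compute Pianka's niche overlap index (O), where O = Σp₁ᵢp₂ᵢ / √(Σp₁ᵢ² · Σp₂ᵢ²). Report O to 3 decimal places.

Σ p₁ᵢp₂ᵢ = 0.0010 + 0.0051 + 0.0054 + 0.1824 + 0.0726 = 0.2665
Σp_1ᵢ² = 0.02² + 0.17² + 0.02² + 0.57² + 0.22² = 0.0004 + 0.0289 + 0.0004 + 0.3249 + 0.0484 = 0.4030
Σp_2ᵢ² = 0.05² + 0.03² + 0.27² + 0.32² + 0.33² = 0.0025 + 0.0009 + 0.0729 + 0.1024 + 0.1089 = 0.2876
O = 0.2665 / √(0.4030 × 0.2876) = 0.2665 / 0.340445 = 0.78280

0.783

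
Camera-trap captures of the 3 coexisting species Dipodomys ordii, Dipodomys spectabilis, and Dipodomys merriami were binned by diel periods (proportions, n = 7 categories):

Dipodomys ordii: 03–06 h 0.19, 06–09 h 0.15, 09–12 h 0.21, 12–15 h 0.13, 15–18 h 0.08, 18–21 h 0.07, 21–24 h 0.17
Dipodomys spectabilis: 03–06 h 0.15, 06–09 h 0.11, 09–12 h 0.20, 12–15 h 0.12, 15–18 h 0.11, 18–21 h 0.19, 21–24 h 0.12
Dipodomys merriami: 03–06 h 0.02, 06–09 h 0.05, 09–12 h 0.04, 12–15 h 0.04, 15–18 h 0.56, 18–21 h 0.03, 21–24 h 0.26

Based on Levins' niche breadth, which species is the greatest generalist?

Σp_ordiᵢ² = 0.19² + 0.15² + 0.21² + 0.13² + 0.08² + 0.07² + 0.17² = 0.0361 + 0.0225 + 0.0441 + 0.0169 + 0.0064 + 0.0049 + 0.0289 = 0.1598
B_ordi = 1 / 0.1598 = 6.2578
Σp_specᵢ² = 0.15² + 0.11² + 0.20² + 0.12² + 0.11² + 0.19² + 0.12² = 0.0225 + 0.0121 + 0.0400 + 0.0144 + 0.0121 + 0.0361 + 0.0144 = 0.1516
B_spec = 1 / 0.1516 = 6.5963
Σp_merrᵢ² = 0.02² + 0.05² + 0.04² + 0.04² + 0.56² + 0.03² + 0.26² = 0.0004 + 0.0025 + 0.0016 + 0.0016 + 0.3136 + 0.0009 + 0.0676 = 0.3882
B_merr = 1 / 0.3882 = 2.5760
Highest B → broadest niche (most generalist): Dipodomys spectabilis (B = 6.60).

Dipodomys spectabilis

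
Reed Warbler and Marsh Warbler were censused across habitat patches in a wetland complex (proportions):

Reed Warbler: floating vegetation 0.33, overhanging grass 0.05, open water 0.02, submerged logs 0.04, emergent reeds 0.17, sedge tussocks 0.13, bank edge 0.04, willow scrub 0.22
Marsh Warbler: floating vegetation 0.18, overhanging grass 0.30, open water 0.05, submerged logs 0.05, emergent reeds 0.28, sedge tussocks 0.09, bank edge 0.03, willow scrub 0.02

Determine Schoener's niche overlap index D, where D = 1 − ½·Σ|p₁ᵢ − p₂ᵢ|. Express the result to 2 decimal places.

Σ|p₁ᵢ − p₂ᵢ| = 0.15 + 0.25 + 0.03 + 0.01 + 0.11 + 0.04 + 0.01 + 0.20 = 0.80
D = 1 − ½ × 0.80 = 1 − 0.400 = 0.6000

0.60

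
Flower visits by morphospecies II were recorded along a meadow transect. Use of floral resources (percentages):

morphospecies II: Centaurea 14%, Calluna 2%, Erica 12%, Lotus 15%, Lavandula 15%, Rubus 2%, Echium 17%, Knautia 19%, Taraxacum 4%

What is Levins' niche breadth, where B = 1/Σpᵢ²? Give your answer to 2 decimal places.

Convert percentages to proportions (divide by 100).
Σpᵢ² = 0.14² + 0.02² + 0.12² + 0.15² + 0.15² + 0.02² + 0.17² + 0.19² + 0.04² = 0.0196 + 0.0004 + 0.0144 + 0.0225 + 0.0225 + 0.0004 + 0.0289 + 0.0361 + 0.0016 = 0.1464
B = 1 / 0.1464 = 6.8306

6.83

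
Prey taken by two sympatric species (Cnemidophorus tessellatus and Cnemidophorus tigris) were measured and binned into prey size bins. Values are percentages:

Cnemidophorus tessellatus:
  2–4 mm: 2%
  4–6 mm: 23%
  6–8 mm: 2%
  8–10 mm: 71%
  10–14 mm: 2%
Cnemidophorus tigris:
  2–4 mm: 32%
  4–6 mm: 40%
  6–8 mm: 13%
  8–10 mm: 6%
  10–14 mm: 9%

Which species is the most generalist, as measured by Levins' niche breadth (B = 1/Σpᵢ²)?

Cnemidophorus tigris

Convert percentages to proportions (divide by 100).
Σp_tessᵢ² = 0.02² + 0.23² + 0.02² + 0.71² + 0.02² = 0.0004 + 0.0529 + 0.0004 + 0.5041 + 0.0004 = 0.5582
B_tess = 1 / 0.5582 = 1.7915
Σp_tigrᵢ² = 0.32² + 0.40² + 0.13² + 0.06² + 0.09² = 0.1024 + 0.1600 + 0.0169 + 0.0036 + 0.0081 = 0.2910
B_tigr = 1 / 0.2910 = 3.4364
Highest B → broadest niche (most generalist): Cnemidophorus tigris (B = 3.44).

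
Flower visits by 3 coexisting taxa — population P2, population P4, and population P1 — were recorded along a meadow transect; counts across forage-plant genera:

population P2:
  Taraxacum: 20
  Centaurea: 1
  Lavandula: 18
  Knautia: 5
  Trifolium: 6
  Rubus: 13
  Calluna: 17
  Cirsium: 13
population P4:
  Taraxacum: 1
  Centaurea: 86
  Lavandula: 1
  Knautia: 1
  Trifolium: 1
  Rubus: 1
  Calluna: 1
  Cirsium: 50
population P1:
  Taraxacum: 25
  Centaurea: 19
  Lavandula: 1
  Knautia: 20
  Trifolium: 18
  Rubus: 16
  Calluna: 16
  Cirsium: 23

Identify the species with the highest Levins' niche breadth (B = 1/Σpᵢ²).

Proportions for population P2 (n=93): 20/93=0.2151, 1/93=0.0108, 18/93=0.1935, 5/93=0.0538, 6/93=0.0645, 13/93=0.1398, 17/93=0.1828, 13/93=0.1398
Proportions for population P4 (n=142): 1/142=0.0070, 86/142=0.6056, 1/142=0.0070, 1/142=0.0070, 1/142=0.0070, 1/142=0.0070, 1/142=0.0070, 50/142=0.3521
Proportions for population P1 (n=138): 25/138=0.1812, 19/138=0.1377, 1/138=0.0072, 20/138=0.1449, 18/138=0.1304, 16/138=0.1159, 16/138=0.1159, 23/138=0.1667
Σp_P2ᵢ² = 0.2151² + 0.0108² + 0.1935² + 0.0538² + 0.0645² + 0.1398² + 0.1828² + 0.1398² = 0.046268 + 0.000117 + 0.037442 + 0.002894 + 0.004160 + 0.019544 + 0.033416 + 0.019544 = 0.163385
B_P2 = 1 / 0.163385 = 6.1205
Σp_P4ᵢ² = 0.0070² + 0.6056² + 0.0070² + 0.0070² + 0.0070² + 0.0070² + 0.0070² + 0.3521² = 0.000049 + 0.366751 + 0.000049 + 0.000049 + 0.000049 + 0.000049 + 0.000049 + 0.123974 = 0.491019
B_P4 = 1 / 0.491019 = 2.0366
Σp_P1ᵢ² = 0.1812² + 0.1377² + 0.0072² + 0.1449² + 0.1304² + 0.1159² + 0.1159² + 0.1667² = 0.032833 + 0.018961 + 0.000052 + 0.020996 + 0.017004 + 0.013433 + 0.013433 + 0.027789 = 0.144501
B_P1 = 1 / 0.144501 = 6.9204
Highest B → broadest niche (most generalist): population P1 (B = 6.92).

population P1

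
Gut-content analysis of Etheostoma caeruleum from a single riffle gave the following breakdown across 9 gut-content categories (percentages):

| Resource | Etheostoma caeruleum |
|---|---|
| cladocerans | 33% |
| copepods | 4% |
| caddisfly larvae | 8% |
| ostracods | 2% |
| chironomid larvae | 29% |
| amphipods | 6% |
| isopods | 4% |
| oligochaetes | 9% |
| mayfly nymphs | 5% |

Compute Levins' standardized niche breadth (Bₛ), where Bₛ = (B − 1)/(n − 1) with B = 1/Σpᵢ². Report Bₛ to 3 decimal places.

Convert percentages to proportions (divide by 100).
Σpᵢ² = 0.33² + 0.04² + 0.08² + 0.02² + 0.29² + 0.06² + 0.04² + 0.09² + 0.05² = 0.1089 + 0.0016 + 0.0064 + 0.0004 + 0.0841 + 0.0036 + 0.0016 + 0.0081 + 0.0025 = 0.2172
B = 1 / 0.2172 = 4.60405
Bₛ = (B − 1)/(n − 1) = (4.60405 − 1)/(9 − 1) = 3.60405/8 = 0.45051

0.451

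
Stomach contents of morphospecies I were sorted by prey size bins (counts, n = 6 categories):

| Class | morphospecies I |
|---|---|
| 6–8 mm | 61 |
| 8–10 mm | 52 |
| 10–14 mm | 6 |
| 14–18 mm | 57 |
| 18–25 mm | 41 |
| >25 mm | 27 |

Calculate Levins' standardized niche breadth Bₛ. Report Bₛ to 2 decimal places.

0.78

Proportions for morphospecies I (n=244): 61/244=0.2500, 52/244=0.2131, 6/244=0.0246, 57/244=0.2336, 41/244=0.1680, 27/244=0.1107
Σpᵢ² = 0.2500² + 0.2131² + 0.0246² + 0.2336² + 0.1680² + 0.1107² = 0.062500 + 0.045412 + 0.000605 + 0.054569 + 0.028224 + 0.012254 = 0.203564
B = 1 / 0.203564 = 4.9125
Bₛ = (B − 1)/(n − 1) = (4.9125 − 1)/(6 − 1) = 3.9125/5 = 0.7825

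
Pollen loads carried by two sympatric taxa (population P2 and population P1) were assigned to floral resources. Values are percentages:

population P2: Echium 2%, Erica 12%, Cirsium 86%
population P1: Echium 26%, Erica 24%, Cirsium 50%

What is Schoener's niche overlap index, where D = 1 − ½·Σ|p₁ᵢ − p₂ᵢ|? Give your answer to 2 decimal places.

0.64

Convert percentages to proportions (divide by 100).
Σ|p₁ᵢ − p₂ᵢ| = 0.24 + 0.12 + 0.36 = 0.72
D = 1 − ½ × 0.72 = 1 − 0.360 = 0.6400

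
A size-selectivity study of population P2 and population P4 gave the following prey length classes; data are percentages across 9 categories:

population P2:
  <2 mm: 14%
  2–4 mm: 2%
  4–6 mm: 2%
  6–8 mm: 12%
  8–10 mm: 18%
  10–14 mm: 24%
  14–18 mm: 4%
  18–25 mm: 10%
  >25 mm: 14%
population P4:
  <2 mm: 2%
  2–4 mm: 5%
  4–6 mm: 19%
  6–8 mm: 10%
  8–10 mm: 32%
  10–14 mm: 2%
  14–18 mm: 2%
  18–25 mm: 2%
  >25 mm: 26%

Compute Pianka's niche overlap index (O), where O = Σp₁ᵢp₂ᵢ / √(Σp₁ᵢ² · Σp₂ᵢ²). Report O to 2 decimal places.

Convert percentages to proportions (divide by 100).
Σ p₁ᵢp₂ᵢ = 0.0028 + 0.0010 + 0.0038 + 0.0120 + 0.0576 + 0.0048 + 0.0008 + 0.0020 + 0.0364 = 0.1212
Σp_1ᵢ² = 0.14² + 0.02² + 0.02² + 0.12² + 0.18² + 0.24² + 0.04² + 0.10² + 0.14² = 0.0196 + 0.0004 + 0.0004 + 0.0144 + 0.0324 + 0.0576 + 0.0016 + 0.0100 + 0.0196 = 0.1560
Σp_2ᵢ² = 0.02² + 0.05² + 0.19² + 0.10² + 0.32² + 0.02² + 0.02² + 0.02² + 0.26² = 0.0004 + 0.0025 + 0.0361 + 0.0100 + 0.1024 + 0.0004 + 0.0004 + 0.0004 + 0.0676 = 0.2202
O = 0.1212 / √(0.1560 × 0.2202) = 0.1212 / 0.18534 = 0.6539

0.65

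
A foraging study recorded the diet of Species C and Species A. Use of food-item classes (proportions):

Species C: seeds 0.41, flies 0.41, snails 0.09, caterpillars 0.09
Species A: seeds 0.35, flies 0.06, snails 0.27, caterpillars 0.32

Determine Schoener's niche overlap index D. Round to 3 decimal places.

0.590

Σ|p₁ᵢ − p₂ᵢ| = 0.06 + 0.35 + 0.18 + 0.23 = 0.82
D = 1 − ½ × 0.82 = 1 − 0.410 = 0.59000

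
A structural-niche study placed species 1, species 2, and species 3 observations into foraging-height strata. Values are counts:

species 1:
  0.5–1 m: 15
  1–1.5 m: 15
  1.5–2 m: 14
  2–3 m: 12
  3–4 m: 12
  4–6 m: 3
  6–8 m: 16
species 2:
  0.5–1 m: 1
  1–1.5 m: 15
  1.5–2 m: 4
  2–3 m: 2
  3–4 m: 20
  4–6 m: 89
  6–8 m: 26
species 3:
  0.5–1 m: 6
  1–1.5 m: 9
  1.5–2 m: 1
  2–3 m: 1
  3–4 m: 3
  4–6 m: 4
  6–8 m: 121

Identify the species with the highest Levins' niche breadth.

species 1

Proportions for species 1 (n=87): 15/87=0.1724, 15/87=0.1724, 14/87=0.1609, 12/87=0.1379, 12/87=0.1379, 3/87=0.0345, 16/87=0.1839
Proportions for species 2 (n=157): 1/157=0.0064, 15/157=0.0955, 4/157=0.0255, 2/157=0.0127, 20/157=0.1274, 89/157=0.5669, 26/157=0.1656
Proportions for species 3 (n=145): 6/145=0.0414, 9/145=0.0621, 1/145=0.0069, 1/145=0.0069, 3/145=0.0207, 4/145=0.0276, 121/145=0.8345
Σp_1ᵢ² = 0.1724² + 0.1724² + 0.1609² + 0.1379² + 0.1379² + 0.0345² + 0.1839² = 0.029722 + 0.029722 + 0.025889 + 0.019016 + 0.019016 + 0.001190 + 0.033819 = 0.158374
B_1 = 1 / 0.158374 = 6.3142
Σp_2ᵢ² = 0.0064² + 0.0955² + 0.0255² + 0.0127² + 0.1274² + 0.5669² + 0.1656² = 0.000041 + 0.009120 + 0.000650 + 0.000161 + 0.016231 + 0.321376 + 0.027423 = 0.375002
B_2 = 1 / 0.375002 = 2.6667
Σp_3ᵢ² = 0.0414² + 0.0621² + 0.0069² + 0.0069² + 0.0207² + 0.0276² + 0.8345² = 0.001714 + 0.003856 + 0.000048 + 0.000048 + 0.000428 + 0.000762 + 0.696390 = 0.703246
B_3 = 1 / 0.703246 = 1.4220
Highest B → broadest niche (most generalist): species 1 (B = 6.31).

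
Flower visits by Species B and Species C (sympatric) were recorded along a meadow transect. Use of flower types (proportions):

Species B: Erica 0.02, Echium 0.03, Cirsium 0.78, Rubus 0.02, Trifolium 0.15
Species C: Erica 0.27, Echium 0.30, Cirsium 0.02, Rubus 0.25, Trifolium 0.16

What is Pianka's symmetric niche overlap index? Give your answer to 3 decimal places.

0.148

Σ p₁ᵢp₂ᵢ = 0.0054 + 0.0090 + 0.0156 + 0.0050 + 0.0240 = 0.0590
Σp_1ᵢ² = 0.02² + 0.03² + 0.78² + 0.02² + 0.15² = 0.0004 + 0.0009 + 0.6084 + 0.0004 + 0.0225 = 0.6326
Σp_2ᵢ² = 0.27² + 0.30² + 0.02² + 0.25² + 0.16² = 0.0729 + 0.0900 + 0.0004 + 0.0625 + 0.0256 = 0.2514
O = 0.0590 / √(0.6326 × 0.2514) = 0.0590 / 0.398793 = 0.14795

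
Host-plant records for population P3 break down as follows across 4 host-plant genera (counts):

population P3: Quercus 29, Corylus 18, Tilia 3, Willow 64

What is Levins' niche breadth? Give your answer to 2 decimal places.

Proportions for population P3 (n=114): 29/114=0.2544, 18/114=0.1579, 3/114=0.0263, 64/114=0.5614
Σpᵢ² = 0.2544² + 0.1579² + 0.0263² + 0.5614² = 0.064719 + 0.024932 + 0.000692 + 0.315170 = 0.405513
B = 1 / 0.405513 = 2.4660

2.47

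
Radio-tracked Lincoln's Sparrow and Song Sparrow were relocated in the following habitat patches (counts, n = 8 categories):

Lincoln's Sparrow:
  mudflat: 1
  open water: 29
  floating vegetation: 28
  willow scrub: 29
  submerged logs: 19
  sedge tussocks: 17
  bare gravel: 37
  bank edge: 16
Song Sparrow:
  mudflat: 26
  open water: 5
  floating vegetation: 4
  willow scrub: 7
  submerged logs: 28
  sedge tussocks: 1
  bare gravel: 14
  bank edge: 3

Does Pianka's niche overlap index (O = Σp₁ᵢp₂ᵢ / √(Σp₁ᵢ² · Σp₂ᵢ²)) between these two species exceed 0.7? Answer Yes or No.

No

Proportions for Lincoln's Sparrow (n=176): 1/176=0.0057, 29/176=0.1648, 28/176=0.1591, 29/176=0.1648, 19/176=0.1080, 17/176=0.0966, 37/176=0.2102, 16/176=0.0909
Proportions for Song Sparrow (n=88): 26/88=0.2955, 5/88=0.0568, 4/88=0.0455, 7/88=0.0795, 28/88=0.3182, 1/88=0.0114, 14/88=0.1591, 3/88=0.0341
Σ p₁ᵢp₂ᵢ = 0.001684 + 0.009361 + 0.007239 + 0.013102 + 0.034366 + 0.001101 + 0.033443 + 0.003100 = 0.103396
Σp_1ᵢ² = 0.0057² + 0.1648² + 0.1591² + 0.1648² + 0.1080² + 0.0966² + 0.2102² + 0.0909² = 0.000032 + 0.027159 + 0.025313 + 0.027159 + 0.011664 + 0.009332 + 0.044184 + 0.008263 = 0.153106
Σp_2ᵢ² = 0.2955² + 0.0568² + 0.0455² + 0.0795² + 0.3182² + 0.0114² + 0.1591² + 0.0341² = 0.087320 + 0.003226 + 0.002070 + 0.006320 + 0.101251 + 0.000130 + 0.025313 + 0.001163 = 0.226793
O = 0.103396 / √(0.153106 × 0.226793) = 0.103396 / 0.1863421 = 0.5549
O = 0.5549 < 0.7 → No.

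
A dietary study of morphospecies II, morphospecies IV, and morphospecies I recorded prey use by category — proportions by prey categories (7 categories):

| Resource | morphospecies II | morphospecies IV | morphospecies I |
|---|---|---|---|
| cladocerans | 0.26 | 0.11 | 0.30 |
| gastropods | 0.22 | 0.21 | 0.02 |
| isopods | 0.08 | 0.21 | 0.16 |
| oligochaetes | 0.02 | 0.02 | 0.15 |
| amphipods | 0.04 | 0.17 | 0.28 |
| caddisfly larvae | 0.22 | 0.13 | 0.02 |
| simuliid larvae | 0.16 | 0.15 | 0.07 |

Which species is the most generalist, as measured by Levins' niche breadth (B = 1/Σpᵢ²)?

Σp_IIᵢ² = 0.26² + 0.22² + 0.08² + 0.02² + 0.04² + 0.22² + 0.16² = 0.0676 + 0.0484 + 0.0064 + 0.0004 + 0.0016 + 0.0484 + 0.0256 = 0.1984
B_II = 1 / 0.1984 = 5.0403
Σp_IVᵢ² = 0.11² + 0.21² + 0.21² + 0.02² + 0.17² + 0.13² + 0.15² = 0.0121 + 0.0441 + 0.0441 + 0.0004 + 0.0289 + 0.0169 + 0.0225 = 0.1690
B_IV = 1 / 0.1690 = 5.9172
Σp_Iᵢ² = 0.30² + 0.02² + 0.16² + 0.15² + 0.28² + 0.02² + 0.07² = 0.0900 + 0.0004 + 0.0256 + 0.0225 + 0.0784 + 0.0004 + 0.0049 = 0.2222
B_I = 1 / 0.2222 = 4.5005
Highest B → broadest niche (most generalist): morphospecies IV (B = 5.92).

morphospecies IV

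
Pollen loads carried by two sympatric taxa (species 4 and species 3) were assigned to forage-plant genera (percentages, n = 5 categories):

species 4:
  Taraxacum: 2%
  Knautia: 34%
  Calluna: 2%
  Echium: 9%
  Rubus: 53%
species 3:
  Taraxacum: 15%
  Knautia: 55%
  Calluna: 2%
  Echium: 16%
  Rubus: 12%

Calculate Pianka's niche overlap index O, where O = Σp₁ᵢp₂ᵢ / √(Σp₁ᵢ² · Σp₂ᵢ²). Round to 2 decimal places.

Convert percentages to proportions (divide by 100).
Σ p₁ᵢp₂ᵢ = 0.0030 + 0.1870 + 0.0004 + 0.0144 + 0.0636 = 0.2684
Σp_1ᵢ² = 0.02² + 0.34² + 0.02² + 0.09² + 0.53² = 0.0004 + 0.1156 + 0.0004 + 0.0081 + 0.2809 = 0.4054
Σp_2ᵢ² = 0.15² + 0.55² + 0.02² + 0.16² + 0.12² = 0.0225 + 0.3025 + 0.0004 + 0.0256 + 0.0144 = 0.3654
O = 0.2684 / √(0.4054 × 0.3654) = 0.2684 / 0.38488 = 0.6974

0.70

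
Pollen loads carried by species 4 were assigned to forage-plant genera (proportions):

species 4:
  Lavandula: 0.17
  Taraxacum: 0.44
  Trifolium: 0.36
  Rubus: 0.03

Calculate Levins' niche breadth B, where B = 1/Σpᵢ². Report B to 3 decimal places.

Σpᵢ² = 0.17² + 0.44² + 0.36² + 0.03² = 0.0289 + 0.1936 + 0.1296 + 0.0009 = 0.3530
B = 1 / 0.3530 = 2.83286

2.833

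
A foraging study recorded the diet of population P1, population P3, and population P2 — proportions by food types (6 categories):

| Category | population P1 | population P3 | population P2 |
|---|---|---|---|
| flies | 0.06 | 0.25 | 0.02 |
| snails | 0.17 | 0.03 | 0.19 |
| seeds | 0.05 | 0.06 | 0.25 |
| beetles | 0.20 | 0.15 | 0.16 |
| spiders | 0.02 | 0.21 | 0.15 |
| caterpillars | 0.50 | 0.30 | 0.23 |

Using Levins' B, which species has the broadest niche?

population P2

Σp_P1ᵢ² = 0.06² + 0.17² + 0.05² + 0.20² + 0.02² + 0.50² = 0.0036 + 0.0289 + 0.0025 + 0.0400 + 0.0004 + 0.2500 = 0.3254
B_P1 = 1 / 0.3254 = 3.0731
Σp_P3ᵢ² = 0.25² + 0.03² + 0.06² + 0.15² + 0.21² + 0.30² = 0.0625 + 0.0009 + 0.0036 + 0.0225 + 0.0441 + 0.0900 = 0.2236
B_P3 = 1 / 0.2236 = 4.4723
Σp_P2ᵢ² = 0.02² + 0.19² + 0.25² + 0.16² + 0.15² + 0.23² = 0.0004 + 0.0361 + 0.0625 + 0.0256 + 0.0225 + 0.0529 = 0.2000
B_P2 = 1 / 0.2000 = 5.0000
Highest B → broadest niche (most generalist): population P2 (B = 5.00).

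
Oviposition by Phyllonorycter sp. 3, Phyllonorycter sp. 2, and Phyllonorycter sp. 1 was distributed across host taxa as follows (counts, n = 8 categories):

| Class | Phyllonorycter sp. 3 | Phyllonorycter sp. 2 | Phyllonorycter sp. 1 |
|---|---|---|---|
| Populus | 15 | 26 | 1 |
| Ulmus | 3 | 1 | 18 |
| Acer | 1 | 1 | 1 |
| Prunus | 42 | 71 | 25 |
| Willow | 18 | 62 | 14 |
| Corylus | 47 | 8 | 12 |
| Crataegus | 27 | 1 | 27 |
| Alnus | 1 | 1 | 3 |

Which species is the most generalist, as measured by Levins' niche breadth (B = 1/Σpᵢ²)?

Proportions for Phyllonorycter sp. 3 (n=154): 15/154=0.0974, 3/154=0.0195, 1/154=0.0065, 42/154=0.2727, 18/154=0.1169, 47/154=0.3052, 27/154=0.1753, 1/154=0.0065
Proportions for Phyllonorycter sp. 2 (n=171): 26/171=0.1520, 1/171=0.0058, 1/171=0.0058, 71/171=0.4152, 62/171=0.3626, 8/171=0.0468, 1/171=0.0058, 1/171=0.0058
Proportions for Phyllonorycter sp. 1 (n=101): 1/101=0.0099, 18/101=0.1782, 1/101=0.0099, 25/101=0.2475, 14/101=0.1386, 12/101=0.1188, 27/101=0.2673, 3/101=0.0297
Σp_3ᵢ² = 0.0974² + 0.0195² + 0.0065² + 0.2727² + 0.1169² + 0.3052² + 0.1753² + 0.0065² = 0.009487 + 0.000380 + 0.000042 + 0.074365 + 0.013666 + 0.093147 + 0.030730 + 0.000042 = 0.221859
B_3 = 1 / 0.221859 = 4.5074
Σp_2ᵢ² = 0.1520² + 0.0058² + 0.0058² + 0.4152² + 0.3626² + 0.0468² + 0.0058² + 0.0058² = 0.023104 + 0.000034 + 0.000034 + 0.172391 + 0.131479 + 0.002190 + 0.000034 + 0.000034 = 0.329300
B_2 = 1 / 0.329300 = 3.0367
Σp_1ᵢ² = 0.0099² + 0.1782² + 0.0099² + 0.2475² + 0.1386² + 0.1188² + 0.2673² + 0.0297² = 0.000098 + 0.031755 + 0.000098 + 0.061256 + 0.019210 + 0.014113 + 0.071449 + 0.000882 = 0.198861
B_1 = 1 / 0.198861 = 5.0286
Highest B → broadest niche (most generalist): Phyllonorycter sp. 1 (B = 5.03).

Phyllonorycter sp. 1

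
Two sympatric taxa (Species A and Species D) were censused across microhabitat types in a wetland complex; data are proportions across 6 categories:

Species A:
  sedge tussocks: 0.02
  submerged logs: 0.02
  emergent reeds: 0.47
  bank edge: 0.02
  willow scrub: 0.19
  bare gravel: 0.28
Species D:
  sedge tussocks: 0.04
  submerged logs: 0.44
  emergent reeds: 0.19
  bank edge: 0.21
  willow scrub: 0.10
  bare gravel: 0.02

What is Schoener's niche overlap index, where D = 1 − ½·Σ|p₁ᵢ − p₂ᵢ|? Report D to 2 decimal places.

Σ|p₁ᵢ − p₂ᵢ| = 0.02 + 0.42 + 0.28 + 0.19 + 0.09 + 0.26 = 1.26
D = 1 − ½ × 1.26 = 1 − 0.630 = 0.3700

0.37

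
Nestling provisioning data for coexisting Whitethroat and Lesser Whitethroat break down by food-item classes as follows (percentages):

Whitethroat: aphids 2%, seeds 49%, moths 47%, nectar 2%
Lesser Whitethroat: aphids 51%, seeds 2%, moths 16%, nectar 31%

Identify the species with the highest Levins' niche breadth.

Convert percentages to proportions (divide by 100).
Σp_Whitᵢ² = 0.02² + 0.49² + 0.47² + 0.02² = 0.0004 + 0.2401 + 0.2209 + 0.0004 = 0.4618
B_Whit = 1 / 0.4618 = 2.1654
Σp_Lessᵢ² = 0.51² + 0.02² + 0.16² + 0.31² = 0.2601 + 0.0004 + 0.0256 + 0.0961 = 0.3822
B_Less = 1 / 0.3822 = 2.6164
Highest B → broadest niche (most generalist): Lesser Whitethroat (B = 2.62).

Lesser Whitethroat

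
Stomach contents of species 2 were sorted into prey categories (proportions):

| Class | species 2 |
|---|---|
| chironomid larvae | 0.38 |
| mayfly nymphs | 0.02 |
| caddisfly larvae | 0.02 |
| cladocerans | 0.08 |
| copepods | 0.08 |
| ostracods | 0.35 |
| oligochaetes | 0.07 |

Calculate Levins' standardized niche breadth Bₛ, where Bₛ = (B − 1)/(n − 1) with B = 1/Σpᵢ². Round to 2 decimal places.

Σpᵢ² = 0.38² + 0.02² + 0.02² + 0.08² + 0.08² + 0.35² + 0.07² = 0.1444 + 0.0004 + 0.0004 + 0.0064 + 0.0064 + 0.1225 + 0.0049 = 0.2854
B = 1 / 0.2854 = 3.5039
Bₛ = (B − 1)/(n − 1) = (3.5039 − 1)/(7 − 1) = 2.5039/6 = 0.4173

0.42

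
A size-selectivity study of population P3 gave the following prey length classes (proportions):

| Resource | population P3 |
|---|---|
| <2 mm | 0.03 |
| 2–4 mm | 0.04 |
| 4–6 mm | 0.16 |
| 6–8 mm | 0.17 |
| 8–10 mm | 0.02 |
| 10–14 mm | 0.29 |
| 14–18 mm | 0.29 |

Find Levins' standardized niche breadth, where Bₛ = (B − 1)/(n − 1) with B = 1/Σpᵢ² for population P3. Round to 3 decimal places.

Σpᵢ² = 0.03² + 0.04² + 0.16² + 0.17² + 0.02² + 0.29² + 0.29² = 0.0009 + 0.0016 + 0.0256 + 0.0289 + 0.0004 + 0.0841 + 0.0841 = 0.2256
B = 1 / 0.2256 = 4.43262
Bₛ = (B − 1)/(n − 1) = (4.43262 − 1)/(7 − 1) = 3.43262/6 = 0.57210

0.572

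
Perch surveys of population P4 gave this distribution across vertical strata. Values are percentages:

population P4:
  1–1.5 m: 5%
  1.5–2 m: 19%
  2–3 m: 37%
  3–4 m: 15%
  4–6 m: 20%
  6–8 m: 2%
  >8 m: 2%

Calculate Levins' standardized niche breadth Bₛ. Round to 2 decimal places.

0.53

Convert percentages to proportions (divide by 100).
Σpᵢ² = 0.05² + 0.19² + 0.37² + 0.15² + 0.20² + 0.02² + 0.02² = 0.0025 + 0.0361 + 0.1369 + 0.0225 + 0.0400 + 0.0004 + 0.0004 = 0.2388
B = 1 / 0.2388 = 4.1876
Bₛ = (B − 1)/(n − 1) = (4.1876 − 1)/(7 − 1) = 3.1876/6 = 0.5313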